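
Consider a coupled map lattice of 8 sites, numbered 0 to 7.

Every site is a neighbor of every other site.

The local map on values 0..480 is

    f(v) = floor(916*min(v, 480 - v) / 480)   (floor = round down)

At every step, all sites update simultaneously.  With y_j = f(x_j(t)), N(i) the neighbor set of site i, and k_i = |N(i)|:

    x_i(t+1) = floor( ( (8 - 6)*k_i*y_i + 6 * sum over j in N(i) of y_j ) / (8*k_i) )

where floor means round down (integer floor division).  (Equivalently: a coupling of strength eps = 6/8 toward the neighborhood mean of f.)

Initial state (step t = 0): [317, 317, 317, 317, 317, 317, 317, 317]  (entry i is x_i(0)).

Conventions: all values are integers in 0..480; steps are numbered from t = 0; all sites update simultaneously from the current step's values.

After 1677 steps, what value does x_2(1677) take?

Simulating step by step:
t=0: [317, 317, 317, 317, 317, 317, 317, 317]
t=1: [311, 311, 311, 311, 311, 311, 311, 311]
t=2: [322, 322, 322, 322, 322, 322, 322, 322]
t=3: [301, 301, 301, 301, 301, 301, 301, 301]
t=4: [341, 341, 341, 341, 341, 341, 341, 341]
t=5: [265, 265, 265, 265, 265, 265, 265, 265]
t=6: [410, 410, 410, 410, 410, 410, 410, 410]
t=7: [133, 133, 133, 133, 133, 133, 133, 133]
t=8: [253, 253, 253, 253, 253, 253, 253, 253]
t=9: [433, 433, 433, 433, 433, 433, 433, 433]
t=10: [89, 89, 89, 89, 89, 89, 89, 89]
t=11: [169, 169, 169, 169, 169, 169, 169, 169]
t=12: [322, 322, 322, 322, 322, 322, 322, 322]

Answer: x_2(1677) = 133
Key observation: The state at step 2, [322, 322, 322, 322, 322, 322, 322, 322], reappears at step 12: the system is in a cycle of period 10 from step 2 on.  Therefore the state at step 1677 equals the state at step 2 + ((1677 - 2) mod 10) = 7, which is [133, 133, 133, 133, 133, 133, 133, 133].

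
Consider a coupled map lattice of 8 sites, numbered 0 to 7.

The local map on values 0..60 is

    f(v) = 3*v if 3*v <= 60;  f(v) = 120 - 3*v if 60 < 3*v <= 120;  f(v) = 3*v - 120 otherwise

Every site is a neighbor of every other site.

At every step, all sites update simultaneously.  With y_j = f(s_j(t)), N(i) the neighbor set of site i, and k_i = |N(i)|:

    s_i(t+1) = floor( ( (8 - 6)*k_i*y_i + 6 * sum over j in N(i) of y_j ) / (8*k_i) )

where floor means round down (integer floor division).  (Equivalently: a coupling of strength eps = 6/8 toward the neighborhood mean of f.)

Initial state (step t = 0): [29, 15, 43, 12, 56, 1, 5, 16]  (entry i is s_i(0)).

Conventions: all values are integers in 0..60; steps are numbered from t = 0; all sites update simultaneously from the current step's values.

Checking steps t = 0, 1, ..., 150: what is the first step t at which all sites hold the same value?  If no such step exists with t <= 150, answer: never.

Simulating step by step:
t=0: [29, 15, 43, 12, 56, 1, 5, 16]  (not all equal)
t=1: [30, 31, 26, 30, 32, 25, 27, 32]  (not all equal)
t=2: [32, 31, 33, 32, 31, 34, 33, 31]  (not all equal)
t=3: [23, 24, 23, 23, 24, 22, 23, 24]  (not all equal)
t=4: [50, 49, 50, 50, 49, 50, 50, 49]  (not all equal)
t=5: [29, 28, 29, 29, 28, 29, 29, 28]  (not all equal)
t=6: [33, 34, 33, 33, 34, 33, 33, 34]  (not all equal)
t=7: [20, 19, 20, 20, 19, 20, 20, 19]  (not all equal)
t=8: [59, 58, 59, 59, 58, 59, 59, 58]  (not all equal)
t=9: [56, 55, 56, 56, 55, 56, 56, 55]  (not all equal)
t=10: [47, 46, 47, 47, 46, 47, 47, 46]  (not all equal)
t=11: [20, 19, 20, 20, 19, 20, 20, 19]  (not all equal)

Answer: never
Key observation: The state at step 7 reappears at step 11 — the system is in a cycle of period 4 from step 7 on.  No step 0..11 is synchronized, and the cycle repeats forever, so no step up to 150 (or ever) has all sites equal.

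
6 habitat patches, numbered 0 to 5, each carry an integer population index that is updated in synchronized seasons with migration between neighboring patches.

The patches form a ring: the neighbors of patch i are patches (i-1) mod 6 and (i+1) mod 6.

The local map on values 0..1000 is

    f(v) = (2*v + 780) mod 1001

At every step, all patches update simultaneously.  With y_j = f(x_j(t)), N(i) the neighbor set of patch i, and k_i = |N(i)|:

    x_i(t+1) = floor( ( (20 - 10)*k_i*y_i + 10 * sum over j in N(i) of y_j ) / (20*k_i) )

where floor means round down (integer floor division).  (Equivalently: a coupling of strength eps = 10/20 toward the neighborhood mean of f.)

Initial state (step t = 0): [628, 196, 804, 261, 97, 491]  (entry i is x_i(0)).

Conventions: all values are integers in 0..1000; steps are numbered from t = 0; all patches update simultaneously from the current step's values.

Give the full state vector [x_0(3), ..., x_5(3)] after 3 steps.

Simulating step by step:
t=0: [628, 196, 804, 261, 97, 491]
t=1: [250, 190, 311, 490, 752, 632]
t=2: [189, 249, 430, 550, 341, 161]
t=3: [173, 337, 608, 714, 475, 205]

Answer: [173, 337, 608, 714, 475, 205]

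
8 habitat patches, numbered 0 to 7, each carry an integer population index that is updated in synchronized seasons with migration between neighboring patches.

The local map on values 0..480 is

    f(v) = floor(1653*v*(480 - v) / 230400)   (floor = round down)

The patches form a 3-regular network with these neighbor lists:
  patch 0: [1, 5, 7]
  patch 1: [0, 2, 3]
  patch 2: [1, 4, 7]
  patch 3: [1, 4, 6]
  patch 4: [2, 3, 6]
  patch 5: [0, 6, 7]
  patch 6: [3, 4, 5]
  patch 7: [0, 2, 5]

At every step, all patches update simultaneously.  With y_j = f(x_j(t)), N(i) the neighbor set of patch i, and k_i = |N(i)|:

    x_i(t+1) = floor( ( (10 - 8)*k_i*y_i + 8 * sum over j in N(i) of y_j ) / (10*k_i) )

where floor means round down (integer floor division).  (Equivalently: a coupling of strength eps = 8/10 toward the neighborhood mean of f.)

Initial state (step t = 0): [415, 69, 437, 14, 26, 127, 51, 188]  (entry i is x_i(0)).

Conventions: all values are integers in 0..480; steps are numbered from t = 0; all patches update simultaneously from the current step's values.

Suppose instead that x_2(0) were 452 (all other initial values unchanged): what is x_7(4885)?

Answer: x_7(4885) = 205
Key observation: The state at step 12, [410, 410, 410, 410, 410, 410, 410, 410], reappears at step 16: the system is in a cycle of period 4 from step 12 on.  Therefore the state at step 4885 equals the state at step 12 + ((4885 - 12) mod 4) = 13, which is [205, 205, 205, 205, 205, 205, 205, 205].

Derivation:
t=0: [415, 69, 452, 14, 26, 127, 51, 188]
t=1: [283, 128, 199, 127, 94, 262, 151, 239]
t=2: [385, 363, 345, 314, 339, 393, 335, 405]
t=3: [256, 319, 296, 339, 349, 269, 325, 267]
t=4: [397, 378, 372, 350, 357, 396, 359, 403]
t=5: [243, 281, 274, 305, 309, 252, 296, 247]
t=6: [409, 399, 398, 388, 389, 406, 390, 410]
t=7: [215, 232, 230, 247, 248, 220, 243, 216]
t=8: [409, 410, 411, 412, 412, 410, 411, 409]
t=9: [206, 204, 204, 202, 202, 206, 202, 205]
t=10: [403, 403, 403, 402, 402, 403, 402, 403]
t=11: [222, 222, 222, 223, 223, 222, 223, 222]
t=12: [410, 410, 410, 410, 410, 410, 410, 410]
t=13: [205, 205, 205, 205, 205, 205, 205, 205]
t=14: [404, 404, 404, 404, 404, 404, 404, 404]
t=15: [220, 220, 220, 220, 220, 220, 220, 220]
t=16: [410, 410, 410, 410, 410, 410, 410, 410]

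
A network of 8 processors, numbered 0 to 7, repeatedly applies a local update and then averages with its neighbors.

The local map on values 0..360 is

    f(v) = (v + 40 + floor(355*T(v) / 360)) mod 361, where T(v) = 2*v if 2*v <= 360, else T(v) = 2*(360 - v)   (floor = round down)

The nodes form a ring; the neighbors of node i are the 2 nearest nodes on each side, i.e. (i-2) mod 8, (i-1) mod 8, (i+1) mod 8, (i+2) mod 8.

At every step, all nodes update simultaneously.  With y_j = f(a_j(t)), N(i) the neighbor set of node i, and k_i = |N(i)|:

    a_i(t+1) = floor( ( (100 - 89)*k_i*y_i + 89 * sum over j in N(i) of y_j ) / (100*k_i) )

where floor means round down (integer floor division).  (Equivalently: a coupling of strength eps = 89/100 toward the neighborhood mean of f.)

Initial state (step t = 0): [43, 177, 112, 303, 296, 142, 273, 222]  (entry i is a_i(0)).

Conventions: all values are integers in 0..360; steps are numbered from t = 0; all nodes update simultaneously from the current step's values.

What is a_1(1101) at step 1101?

Simulating step by step:
t=0: [43, 177, 112, 303, 296, 142, 273, 222]
t=1: [132, 121, 127, 103, 84, 120, 134, 151]
t=2: [74, 137, 171, 131, 146, 190, 124, 63]
t=3: [150, 174, 137, 138, 124, 123, 183, 157]
t=4: [155, 120, 110, 92, 100, 114, 103, 143]
t=5: [124, 128, 183, 122, 188, 246, 170, 130]
t=6: [120, 87, 101, 143, 152, 126, 124, 104]
t=7: [233, 217, 163, 194, 135, 146, 131, 134]
t=8: [125, 153, 155, 140, 129, 106, 103, 124]
t=9: [153, 88, 90, 163, 214, 161, 152, 201]
t=10: [221, 210, 206, 228, 188, 165, 161, 181]
t=11: [184, 185, 183, 184, 174, 183, 186, 175]
t=12: [207, 207, 206, 207, 208, 204, 204, 208]
t=13: [187, 187, 186, 187, 188, 187, 187, 188]
t=14: [207, 207, 206, 207, 207, 206, 206, 206]
t=15: [187, 187, 187, 187, 187, 187, 187, 187]
t=16: [207, 207, 207, 207, 207, 207, 207, 207]
t=17: [187, 187, 187, 187, 187, 187, 187, 187]

Answer: a_1(1101) = 187
Key observation: The state at step 15, [187, 187, 187, 187, 187, 187, 187, 187], reappears at step 17: the system is in a cycle of period 2 from step 15 on.  Therefore the state at step 1101 equals the state at step 15 + ((1101 - 15) mod 2) = 15, which is [187, 187, 187, 187, 187, 187, 187, 187].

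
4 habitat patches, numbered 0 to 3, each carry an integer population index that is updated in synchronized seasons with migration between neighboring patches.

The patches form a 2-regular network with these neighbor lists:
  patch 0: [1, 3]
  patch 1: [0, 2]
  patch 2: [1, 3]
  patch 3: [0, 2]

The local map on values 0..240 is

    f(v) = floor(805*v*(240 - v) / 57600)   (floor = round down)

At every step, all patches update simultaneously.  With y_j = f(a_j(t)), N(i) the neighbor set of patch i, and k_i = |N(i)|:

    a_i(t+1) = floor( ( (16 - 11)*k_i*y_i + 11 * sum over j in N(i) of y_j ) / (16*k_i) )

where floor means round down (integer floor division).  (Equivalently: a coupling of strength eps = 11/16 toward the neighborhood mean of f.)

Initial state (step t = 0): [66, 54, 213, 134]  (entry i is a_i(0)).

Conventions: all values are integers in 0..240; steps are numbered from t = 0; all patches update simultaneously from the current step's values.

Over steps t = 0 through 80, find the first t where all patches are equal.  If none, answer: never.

Simulating step by step:
t=0: [66, 54, 213, 134]  (not all equal)
t=1: [166, 126, 141, 144]  (not all equal)
t=2: [188, 188, 196, 186]  (not all equal)
t=3: [137, 130, 132, 131]  (not all equal)
t=4: [198, 198, 199, 198]  (not all equal)
t=5: [116, 115, 115, 115]  (not all equal)
t=6: [200, 200, 200, 200]  (all equal)

Answer: 6
Key observation: Synchronization is absorbing here: once all patches are equal they stay equal, and step 6 is the first all-equal step.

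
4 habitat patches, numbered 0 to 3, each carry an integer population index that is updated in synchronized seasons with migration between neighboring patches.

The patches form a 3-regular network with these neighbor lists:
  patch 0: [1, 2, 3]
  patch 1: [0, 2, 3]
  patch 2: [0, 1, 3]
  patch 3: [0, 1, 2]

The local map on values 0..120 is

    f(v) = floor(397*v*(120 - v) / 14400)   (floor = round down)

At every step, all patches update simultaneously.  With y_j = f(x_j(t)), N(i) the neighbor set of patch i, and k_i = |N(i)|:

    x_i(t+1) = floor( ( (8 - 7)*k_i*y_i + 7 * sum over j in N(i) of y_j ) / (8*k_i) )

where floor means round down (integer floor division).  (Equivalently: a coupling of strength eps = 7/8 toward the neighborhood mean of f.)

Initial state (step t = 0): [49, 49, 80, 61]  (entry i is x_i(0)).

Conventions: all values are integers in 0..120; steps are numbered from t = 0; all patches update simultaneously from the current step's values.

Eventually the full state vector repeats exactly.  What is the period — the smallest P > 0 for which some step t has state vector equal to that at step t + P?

Answer: 2
Key observation: The state at step 5, [99, 99, 99, 99], reappears at step 7 — and no state repeats earlier — so the cycle the system enters has period 2.

Derivation:
t=0: [49, 49, 80, 61]
t=1: [94, 94, 95, 93]
t=2: [67, 67, 67, 66]
t=3: [97, 97, 97, 97]
t=4: [61, 61, 61, 61]
t=5: [99, 99, 99, 99]
t=6: [57, 57, 57, 57]
t=7: [99, 99, 99, 99]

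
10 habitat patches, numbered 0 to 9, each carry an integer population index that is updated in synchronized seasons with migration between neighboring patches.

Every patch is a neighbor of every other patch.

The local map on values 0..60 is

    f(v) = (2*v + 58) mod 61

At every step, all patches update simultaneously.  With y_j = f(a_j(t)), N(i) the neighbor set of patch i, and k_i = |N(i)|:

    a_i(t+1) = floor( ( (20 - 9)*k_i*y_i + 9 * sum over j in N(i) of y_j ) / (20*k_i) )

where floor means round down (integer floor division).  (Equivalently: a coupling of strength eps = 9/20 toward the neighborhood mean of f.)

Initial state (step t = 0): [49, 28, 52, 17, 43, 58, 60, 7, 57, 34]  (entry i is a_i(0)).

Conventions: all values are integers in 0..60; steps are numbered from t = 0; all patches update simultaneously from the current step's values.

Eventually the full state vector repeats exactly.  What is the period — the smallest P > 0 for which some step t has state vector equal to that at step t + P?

Simulating step by step:
t=0: [49, 28, 52, 17, 43, 58, 60, 7, 57, 34]
t=1: [34, 44, 37, 33, 28, 43, 45, 23, 42, 19]
t=2: [13, 23, 16, 12, 38, 22, 24, 33, 21, 29]
t=3: [27, 37, 30, 26, 21, 36, 38, 16, 35, 43]
t=4: [39, 19, 42, 38, 33, 18, 20, 28, 17, 25]
t=5: [21, 31, 24, 20, 15, 30, 32, 40, 29, 37]
t=6: [36, 46, 39, 35, 30, 45, 17, 25, 44, 22]
t=7: [18, 28, 21, 17, 42, 27, 29, 37, 26, 34]
t=8: [33, 43, 36, 32, 27, 42, 44, 22, 41, 19]
t=9: [12, 22, 15, 11, 36, 21, 23, 31, 20, 28]
t=10: [27, 37, 30, 26, 21, 36, 38, 46, 35, 43]
t=11: [39, 19, 42, 38, 33, 18, 20, 28, 17, 25]

Answer: 7
Key observation: The state at step 4, [39, 19, 42, 38, 33, 18, 20, 28, 17, 25], reappears at step 11 — and no state repeats earlier — so the cycle the system enters has period 7.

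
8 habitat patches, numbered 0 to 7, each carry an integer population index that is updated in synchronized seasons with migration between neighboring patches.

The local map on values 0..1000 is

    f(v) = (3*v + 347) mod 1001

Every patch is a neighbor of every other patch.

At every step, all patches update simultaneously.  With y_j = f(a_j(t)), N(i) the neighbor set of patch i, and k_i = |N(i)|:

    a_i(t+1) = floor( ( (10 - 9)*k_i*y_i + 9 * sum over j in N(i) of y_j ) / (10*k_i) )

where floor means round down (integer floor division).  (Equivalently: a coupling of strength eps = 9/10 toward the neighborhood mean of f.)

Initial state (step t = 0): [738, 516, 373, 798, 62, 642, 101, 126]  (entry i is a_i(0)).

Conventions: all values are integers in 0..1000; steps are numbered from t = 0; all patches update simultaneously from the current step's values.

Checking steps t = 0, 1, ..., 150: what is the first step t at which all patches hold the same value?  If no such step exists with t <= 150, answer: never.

Answer: 4
Key observation: Synchronization is absorbing here: once all patches are equal they stay equal, and step 4 is the first all-equal step.

Derivation:
t=0: [738, 516, 373, 798, 62, 642, 101, 126]  (not all equal)
t=1: [605, 596, 608, 600, 606, 614, 603, 601]  (not all equal)
t=2: [157, 158, 157, 157, 157, 156, 157, 157]  (not all equal)
t=3: [818, 817, 818, 818, 818, 818, 818, 818]  (not all equal)
t=4: [798, 798, 798, 798, 798, 798, 798, 798]  (all equal)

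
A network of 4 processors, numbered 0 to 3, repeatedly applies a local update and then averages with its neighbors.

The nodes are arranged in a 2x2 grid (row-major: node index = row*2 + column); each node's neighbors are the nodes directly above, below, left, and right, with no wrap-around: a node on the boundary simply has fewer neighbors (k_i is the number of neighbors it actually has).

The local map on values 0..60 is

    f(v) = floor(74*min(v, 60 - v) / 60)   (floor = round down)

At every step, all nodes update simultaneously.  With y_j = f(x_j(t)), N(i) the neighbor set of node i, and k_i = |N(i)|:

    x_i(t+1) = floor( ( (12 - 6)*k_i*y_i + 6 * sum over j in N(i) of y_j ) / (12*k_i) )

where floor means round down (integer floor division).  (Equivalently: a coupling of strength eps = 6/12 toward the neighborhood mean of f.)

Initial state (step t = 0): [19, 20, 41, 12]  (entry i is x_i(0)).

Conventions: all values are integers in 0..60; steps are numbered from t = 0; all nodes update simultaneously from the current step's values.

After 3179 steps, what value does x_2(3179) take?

Answer: x_2(3179) = 32
Key observation: The state at step 10, [34, 34, 34, 34], reappears at step 12: the system is in a cycle of period 2 from step 10 on.  Therefore the state at step 3179 equals the state at step 10 + ((3179 - 10) mod 2) = 11, which is [32, 32, 32, 32].

Derivation:
t=0: [19, 20, 41, 12]
t=1: [23, 21, 20, 18]
t=2: [26, 25, 24, 23]
t=3: [30, 30, 29, 28]
t=4: [36, 36, 35, 35]
t=5: [29, 29, 29, 29]
t=6: [35, 35, 35, 35]
t=7: [30, 30, 30, 30]
t=8: [37, 37, 37, 37]
t=9: [28, 28, 28, 28]
t=10: [34, 34, 34, 34]
t=11: [32, 32, 32, 32]
t=12: [34, 34, 34, 34]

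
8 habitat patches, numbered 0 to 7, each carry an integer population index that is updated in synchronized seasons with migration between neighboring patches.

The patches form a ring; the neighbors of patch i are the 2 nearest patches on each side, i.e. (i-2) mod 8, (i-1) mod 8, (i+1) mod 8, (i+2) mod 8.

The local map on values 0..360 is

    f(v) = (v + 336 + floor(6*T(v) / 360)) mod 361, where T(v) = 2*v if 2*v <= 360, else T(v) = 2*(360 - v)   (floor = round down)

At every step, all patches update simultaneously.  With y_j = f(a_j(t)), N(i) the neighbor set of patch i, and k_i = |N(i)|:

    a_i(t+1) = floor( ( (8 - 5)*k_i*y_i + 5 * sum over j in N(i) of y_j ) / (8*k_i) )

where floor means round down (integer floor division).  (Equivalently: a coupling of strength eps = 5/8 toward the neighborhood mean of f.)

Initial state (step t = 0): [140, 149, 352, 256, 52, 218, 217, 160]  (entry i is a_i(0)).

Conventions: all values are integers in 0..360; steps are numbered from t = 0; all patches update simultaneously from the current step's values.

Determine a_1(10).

Simulating step by step:
t=0: [140, 149, 352, 256, 52, 218, 217, 160]
t=1: [168, 176, 202, 194, 159, 167, 149, 152]
t=2: [148, 157, 164, 162, 150, 144, 136, 139]
t=3: [127, 134, 137, 136, 130, 125, 120, 122]
t=4: [106, 110, 112, 112, 108, 105, 102, 103]
t=5: [84, 86, 88, 87, 85, 83, 82, 82]
t=6: [61, 62, 63, 63, 62, 60, 59, 60]
t=7: [37, 38, 39, 39, 38, 37, 36, 37]
t=8: [13, 14, 14, 14, 13, 13, 12, 13]
t=9: [349, 349, 349, 349, 349, 349, 348, 349]
t=10: [323, 324, 324, 324, 323, 323, 323, 323]

Answer: a_1(10) = 324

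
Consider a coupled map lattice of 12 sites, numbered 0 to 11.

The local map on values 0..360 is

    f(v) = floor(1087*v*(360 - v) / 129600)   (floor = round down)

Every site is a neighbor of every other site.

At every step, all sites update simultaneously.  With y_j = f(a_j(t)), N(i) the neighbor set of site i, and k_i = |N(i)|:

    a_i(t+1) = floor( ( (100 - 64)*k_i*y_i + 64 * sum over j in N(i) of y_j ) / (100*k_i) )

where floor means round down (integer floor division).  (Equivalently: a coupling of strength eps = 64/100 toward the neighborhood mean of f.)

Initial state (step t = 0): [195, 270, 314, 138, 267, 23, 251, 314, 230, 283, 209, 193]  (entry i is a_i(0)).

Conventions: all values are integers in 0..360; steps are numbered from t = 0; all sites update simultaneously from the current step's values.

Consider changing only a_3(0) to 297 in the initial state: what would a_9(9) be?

Simulating step by step:
t=0: [195, 270, 314, 297, 267, 23, 251, 314, 230, 283, 209, 193]
t=1: [217, 197, 172, 183, 198, 155, 205, 172, 211, 190, 215, 217]
t=2: [264, 267, 267, 267, 267, 266, 266, 267, 265, 267, 264, 264]
t=3: [210, 208, 208, 208, 208, 209, 209, 208, 209, 208, 210, 210]
t=4: [264, 264, 264, 264, 264, 264, 264, 264, 264, 264, 264, 264]
t=5: [212, 212, 212, 212, 212, 212, 212, 212, 212, 212, 212, 212]
t=6: [263, 263, 263, 263, 263, 263, 263, 263, 263, 263, 263, 263]
t=7: [213, 213, 213, 213, 213, 213, 213, 213, 213, 213, 213, 213]
t=8: [262, 262, 262, 262, 262, 262, 262, 262, 262, 262, 262, 262]
t=9: [215, 215, 215, 215, 215, 215, 215, 215, 215, 215, 215, 215]

Answer: a_9(9) = 215
Key observation: This trace re-runs the system from the modified initial state.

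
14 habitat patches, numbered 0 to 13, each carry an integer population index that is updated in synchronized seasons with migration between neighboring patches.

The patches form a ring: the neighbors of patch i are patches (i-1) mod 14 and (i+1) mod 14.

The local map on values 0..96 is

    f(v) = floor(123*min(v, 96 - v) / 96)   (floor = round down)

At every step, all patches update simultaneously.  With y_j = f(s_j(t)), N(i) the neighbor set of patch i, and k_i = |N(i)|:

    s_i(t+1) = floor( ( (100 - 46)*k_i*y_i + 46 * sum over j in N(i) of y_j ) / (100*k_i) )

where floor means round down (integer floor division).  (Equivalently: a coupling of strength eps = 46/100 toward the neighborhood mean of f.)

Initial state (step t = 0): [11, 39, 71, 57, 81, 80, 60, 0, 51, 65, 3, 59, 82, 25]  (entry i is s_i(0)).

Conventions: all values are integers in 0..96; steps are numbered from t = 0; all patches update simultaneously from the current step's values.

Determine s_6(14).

Answer: s_6(14) = 58

Derivation:
t=0: [11, 39, 71, 57, 81, 80, 60, 0, 51, 65, 3, 59, 82, 25]
t=1: [26, 37, 39, 38, 26, 25, 29, 23, 39, 34, 21, 29, 27, 24]
t=2: [35, 44, 48, 44, 36, 33, 34, 35, 43, 40, 32, 33, 33, 31]
t=3: [45, 54, 58, 54, 47, 43, 43, 46, 51, 49, 43, 41, 41, 40]
t=4: [54, 52, 50, 53, 57, 56, 55, 57, 57, 58, 55, 52, 51, 52]
t=5: [54, 55, 56, 54, 50, 50, 51, 49, 48, 49, 52, 55, 56, 55]
t=6: [52, 52, 51, 53, 56, 57, 57, 59, 60, 59, 56, 52, 51, 52]
t=7: [56, 56, 56, 54, 51, 49, 48, 47, 46, 47, 51, 55, 56, 56]
t=8: [51, 51, 51, 53, 56, 59, 60, 59, 58, 58, 56, 52, 51, 51]
t=9: [57, 57, 56, 54, 51, 47, 46, 47, 47, 48, 51, 55, 56, 57]
t=10: [49, 49, 51, 53, 56, 58, 58, 59, 60, 59, 56, 52, 50, 49]
t=11: [60, 59, 57, 54, 51, 48, 47, 47, 46, 47, 51, 55, 58, 59]
t=12: [46, 47, 49, 53, 57, 59, 60, 59, 58, 58, 56, 52, 48, 47]
t=13: [58, 59, 58, 54, 49, 47, 46, 47, 47, 48, 51, 56, 59, 59]
t=14: [47, 47, 48, 53, 58, 59, 58, 59, 60, 59, 56, 51, 47, 47]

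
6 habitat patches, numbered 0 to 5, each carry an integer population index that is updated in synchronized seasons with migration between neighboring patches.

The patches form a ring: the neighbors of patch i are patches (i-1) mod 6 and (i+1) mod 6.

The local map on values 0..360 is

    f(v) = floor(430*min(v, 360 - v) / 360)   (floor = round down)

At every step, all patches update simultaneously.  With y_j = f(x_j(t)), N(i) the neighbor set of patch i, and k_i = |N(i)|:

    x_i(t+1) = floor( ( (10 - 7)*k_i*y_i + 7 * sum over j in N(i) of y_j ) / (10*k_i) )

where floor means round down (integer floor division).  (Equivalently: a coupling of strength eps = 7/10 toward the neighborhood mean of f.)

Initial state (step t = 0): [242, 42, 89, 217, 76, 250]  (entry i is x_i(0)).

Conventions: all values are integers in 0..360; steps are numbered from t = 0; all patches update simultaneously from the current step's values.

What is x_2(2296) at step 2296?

Answer: x_2(2296) = 177
Key observation: The state at step 25, [211, 211, 211, 211, 211, 211], reappears at step 27: the system is in a cycle of period 2 from step 25 on.  Therefore the state at step 2296 equals the state at step 25 + ((2296 - 25) mod 2) = 26, which is [177, 177, 177, 177, 177, 177].

Derivation:
t=0: [242, 42, 89, 217, 76, 250]
t=1: [105, 101, 108, 119, 132, 119]
t=2: [129, 124, 130, 142, 146, 141]
t=3: [156, 152, 157, 165, 170, 165]
t=4: [188, 184, 188, 195, 198, 195]
t=5: [203, 206, 203, 198, 195, 198]
t=6: [187, 185, 187, 192, 194, 192]
t=7: [204, 206, 204, 201, 199, 201]
t=8: [186, 185, 186, 189, 189, 189]
t=9: [206, 207, 206, 205, 204, 205]
t=10: [183, 182, 183, 184, 185, 184]
t=11: [211, 211, 211, 210, 209, 210]
t=12: [177, 177, 177, 178, 179, 178]
t=13: [211, 211, 211, 212, 212, 212]
t=14: [176, 177, 176, 176, 176, 176]
t=15: [210, 210, 210, 210, 210, 210]
t=16: [179, 179, 179, 179, 179, 179]
t=17: [213, 213, 213, 213, 213, 213]
t=18: [175, 175, 175, 175, 175, 175]
t=19: [209, 209, 209, 209, 209, 209]
t=20: [180, 180, 180, 180, 180, 180]
t=21: [215, 215, 215, 215, 215, 215]
t=22: [173, 173, 173, 173, 173, 173]
t=23: [206, 206, 206, 206, 206, 206]
t=24: [183, 183, 183, 183, 183, 183]
t=25: [211, 211, 211, 211, 211, 211]
t=26: [177, 177, 177, 177, 177, 177]
t=27: [211, 211, 211, 211, 211, 211]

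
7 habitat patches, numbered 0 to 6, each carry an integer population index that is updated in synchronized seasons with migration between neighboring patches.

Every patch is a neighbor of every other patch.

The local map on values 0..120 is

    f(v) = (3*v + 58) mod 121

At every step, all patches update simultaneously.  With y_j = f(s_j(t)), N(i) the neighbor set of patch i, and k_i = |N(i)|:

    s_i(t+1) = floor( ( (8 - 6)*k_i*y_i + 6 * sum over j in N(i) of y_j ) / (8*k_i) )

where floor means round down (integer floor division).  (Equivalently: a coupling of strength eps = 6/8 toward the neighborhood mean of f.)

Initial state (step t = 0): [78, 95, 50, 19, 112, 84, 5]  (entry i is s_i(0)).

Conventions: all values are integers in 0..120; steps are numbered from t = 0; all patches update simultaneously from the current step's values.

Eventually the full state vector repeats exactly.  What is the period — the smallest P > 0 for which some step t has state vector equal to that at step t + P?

Simulating step by step:
t=0: [78, 95, 50, 19, 112, 84, 5]
t=1: [71, 78, 76, 80, 69, 74, 74]
t=2: [38, 41, 40, 41, 37, 39, 39]
t=3: [54, 55, 55, 55, 54, 54, 54]
t=4: [100, 100, 100, 100, 100, 100, 100]
t=5: [116, 116, 116, 116, 116, 116, 116]
t=6: [43, 43, 43, 43, 43, 43, 43]
t=7: [66, 66, 66, 66, 66, 66, 66]
t=8: [14, 14, 14, 14, 14, 14, 14]
t=9: [100, 100, 100, 100, 100, 100, 100]

Answer: 5
Key observation: The state at step 4, [100, 100, 100, 100, 100, 100, 100], reappears at step 9 — and no state repeats earlier — so the cycle the system enters has period 5.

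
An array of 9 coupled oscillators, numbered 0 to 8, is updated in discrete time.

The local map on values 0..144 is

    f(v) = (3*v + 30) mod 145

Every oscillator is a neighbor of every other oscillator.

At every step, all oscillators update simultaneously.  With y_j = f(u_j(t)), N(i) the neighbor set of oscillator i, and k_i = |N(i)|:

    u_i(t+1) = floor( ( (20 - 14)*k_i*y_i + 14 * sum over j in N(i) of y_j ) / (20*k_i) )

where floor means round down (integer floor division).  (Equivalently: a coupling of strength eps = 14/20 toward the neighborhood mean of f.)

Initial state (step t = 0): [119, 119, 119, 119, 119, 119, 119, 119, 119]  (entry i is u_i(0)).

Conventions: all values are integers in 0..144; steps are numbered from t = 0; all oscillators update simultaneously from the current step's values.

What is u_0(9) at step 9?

Simulating step by step:
t=0: [119, 119, 119, 119, 119, 119, 119, 119, 119]
t=1: [97, 97, 97, 97, 97, 97, 97, 97, 97]
t=2: [31, 31, 31, 31, 31, 31, 31, 31, 31]
t=3: [123, 123, 123, 123, 123, 123, 123, 123, 123]
t=4: [109, 109, 109, 109, 109, 109, 109, 109, 109]
t=5: [67, 67, 67, 67, 67, 67, 67, 67, 67]
t=6: [86, 86, 86, 86, 86, 86, 86, 86, 86]
t=7: [143, 143, 143, 143, 143, 143, 143, 143, 143]
t=8: [24, 24, 24, 24, 24, 24, 24, 24, 24]
t=9: [102, 102, 102, 102, 102, 102, 102, 102, 102]

Answer: u_0(9) = 102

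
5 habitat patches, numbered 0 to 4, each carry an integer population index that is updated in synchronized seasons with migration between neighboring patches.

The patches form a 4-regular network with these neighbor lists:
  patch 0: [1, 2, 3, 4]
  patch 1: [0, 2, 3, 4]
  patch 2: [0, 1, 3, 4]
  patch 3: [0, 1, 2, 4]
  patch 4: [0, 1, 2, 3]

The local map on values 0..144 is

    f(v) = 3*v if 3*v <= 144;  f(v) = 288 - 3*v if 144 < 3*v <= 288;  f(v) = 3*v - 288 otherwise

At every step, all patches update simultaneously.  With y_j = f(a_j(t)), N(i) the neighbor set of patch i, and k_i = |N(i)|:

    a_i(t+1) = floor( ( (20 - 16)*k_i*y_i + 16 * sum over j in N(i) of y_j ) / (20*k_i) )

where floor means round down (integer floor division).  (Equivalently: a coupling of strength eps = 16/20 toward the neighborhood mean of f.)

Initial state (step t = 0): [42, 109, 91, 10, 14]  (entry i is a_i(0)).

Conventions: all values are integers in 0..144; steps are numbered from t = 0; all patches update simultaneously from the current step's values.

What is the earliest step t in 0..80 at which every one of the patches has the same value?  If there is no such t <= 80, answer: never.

Simulating step by step:
t=0: [42, 109, 91, 10, 14]  (not all equal)
t=1: [50, 50, 50, 50, 50]  (all equal)

Answer: 1
Key observation: Synchronization is absorbing here: once all patches are equal they stay equal, and step 1 is the first all-equal step.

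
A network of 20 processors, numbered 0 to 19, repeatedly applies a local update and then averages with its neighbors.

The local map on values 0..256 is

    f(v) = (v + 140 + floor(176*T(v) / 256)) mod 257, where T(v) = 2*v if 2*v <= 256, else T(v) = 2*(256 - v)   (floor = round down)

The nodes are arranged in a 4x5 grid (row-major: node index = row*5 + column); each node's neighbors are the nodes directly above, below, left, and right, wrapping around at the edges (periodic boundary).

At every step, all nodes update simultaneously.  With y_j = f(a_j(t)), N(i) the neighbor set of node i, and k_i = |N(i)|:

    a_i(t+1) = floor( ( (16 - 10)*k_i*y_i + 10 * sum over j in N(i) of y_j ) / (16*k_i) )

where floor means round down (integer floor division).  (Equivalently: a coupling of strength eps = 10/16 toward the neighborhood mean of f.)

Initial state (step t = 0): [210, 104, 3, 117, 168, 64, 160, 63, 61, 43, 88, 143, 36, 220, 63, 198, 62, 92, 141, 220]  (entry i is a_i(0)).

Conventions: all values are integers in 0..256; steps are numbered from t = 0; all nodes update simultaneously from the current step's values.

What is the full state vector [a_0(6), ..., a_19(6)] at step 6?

Answer: [170, 170, 170, 170, 170, 170, 170, 170, 170, 170, 170, 170, 170, 170, 170, 170, 170, 170, 170, 170]

Derivation:
t=0: [210, 104, 3, 117, 168, 64, 160, 63, 61, 43, 88, 143, 36, 220, 63, 198, 62, 92, 141, 220]
t=1: [136, 128, 121, 142, 175, 117, 124, 101, 101, 132, 98, 149, 157, 129, 111, 127, 100, 129, 156, 142]
t=2: [178, 171, 169, 167, 177, 163, 167, 146, 151, 162, 147, 159, 171, 166, 158, 162, 160, 170, 180, 173]
t=3: [170, 170, 172, 171, 169, 173, 173, 175, 175, 173, 176, 174, 172, 172, 174, 173, 173, 170, 169, 170]
t=4: [170, 170, 170, 170, 170, 170, 169, 169, 169, 169, 169, 169, 169, 169, 169, 170, 170, 170, 170, 170]
t=5: [171, 171, 171, 171, 171, 171, 171, 171, 171, 171, 171, 171, 171, 171, 171, 171, 171, 171, 171, 171]
t=6: [170, 170, 170, 170, 170, 170, 170, 170, 170, 170, 170, 170, 170, 170, 170, 170, 170, 170, 170, 170]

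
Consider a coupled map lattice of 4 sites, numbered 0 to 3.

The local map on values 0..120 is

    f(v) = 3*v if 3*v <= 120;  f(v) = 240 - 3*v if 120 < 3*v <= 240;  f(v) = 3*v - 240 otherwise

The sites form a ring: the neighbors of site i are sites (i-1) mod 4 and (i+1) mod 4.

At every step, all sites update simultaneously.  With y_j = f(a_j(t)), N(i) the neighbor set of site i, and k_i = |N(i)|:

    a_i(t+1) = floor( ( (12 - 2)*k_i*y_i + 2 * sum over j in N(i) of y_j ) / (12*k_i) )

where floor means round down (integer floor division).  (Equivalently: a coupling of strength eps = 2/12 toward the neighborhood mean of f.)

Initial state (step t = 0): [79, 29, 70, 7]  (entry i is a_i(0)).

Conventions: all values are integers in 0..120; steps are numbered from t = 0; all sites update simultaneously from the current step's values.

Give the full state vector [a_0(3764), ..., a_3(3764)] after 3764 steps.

Answer: [44, 76, 44, 76]
Key observation: The state at step 18, [44, 76, 44, 76], reappears at step 20: the system is in a cycle of period 2 from step 18 on.  Therefore the state at step 3764 equals the state at step 18 + ((3764 - 18) mod 2) = 18, which is [44, 76, 44, 76].

Derivation:
t=0: [79, 29, 70, 7]
t=1: [11, 75, 34, 20]
t=2: [33, 23, 91, 61]
t=3: [93, 68, 38, 58]
t=4: [41, 42, 103, 67]
t=5: [110, 110, 70, 48]
t=6: [90, 85, 40, 90]
t=7: [28, 25, 103, 37]
t=8: [85, 75, 73, 105]
t=9: [20, 15, 25, 65]
t=10: [57, 48, 70, 48]
t=11: [73, 88, 41, 88]
t=12: [21, 31, 101, 31]
t=13: [68, 88, 68, 88]
t=14: [34, 26, 34, 26]
t=15: [98, 82, 98, 82]
t=16: [46, 14, 46, 14]
t=17: [92, 52, 92, 52]
t=18: [44, 76, 44, 76]
t=19: [92, 28, 92, 28]
t=20: [44, 76, 44, 76]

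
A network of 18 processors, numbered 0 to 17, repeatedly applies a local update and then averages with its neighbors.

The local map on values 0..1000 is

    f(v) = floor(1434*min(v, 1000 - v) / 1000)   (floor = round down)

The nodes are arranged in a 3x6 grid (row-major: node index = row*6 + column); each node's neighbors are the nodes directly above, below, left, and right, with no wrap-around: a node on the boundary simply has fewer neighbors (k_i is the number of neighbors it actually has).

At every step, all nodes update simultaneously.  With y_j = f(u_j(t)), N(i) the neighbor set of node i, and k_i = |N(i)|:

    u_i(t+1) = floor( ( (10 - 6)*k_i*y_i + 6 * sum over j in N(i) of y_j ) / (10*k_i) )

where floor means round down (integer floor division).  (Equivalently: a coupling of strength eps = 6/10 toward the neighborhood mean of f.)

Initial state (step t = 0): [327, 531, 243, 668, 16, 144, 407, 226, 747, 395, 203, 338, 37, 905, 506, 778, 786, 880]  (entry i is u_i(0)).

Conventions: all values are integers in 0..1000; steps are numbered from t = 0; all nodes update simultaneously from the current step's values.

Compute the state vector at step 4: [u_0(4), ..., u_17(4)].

Simulating step by step:
t=0: [327, 531, 243, 668, 16, 144, 407, 226, 747, 395, 203, 338, 37, 905, 506, 778, 786, 880]
t=1: [563, 496, 441, 377, 203, 234, 402, 392, 436, 443, 323, 327, 236, 271, 446, 443, 278, 305]
t=2: [636, 648, 628, 527, 384, 361, 535, 569, 620, 593, 454, 434, 424, 463, 585, 588, 466, 434]
t=3: [559, 536, 558, 604, 589, 558, 615, 603, 566, 602, 623, 606, 641, 629, 597, 605, 639, 635]
t=4: [617, 632, 624, 585, 583, 599, 563, 583, 601, 572, 552, 564, 530, 544, 574, 559, 532, 533]

Answer: [617, 632, 624, 585, 583, 599, 563, 583, 601, 572, 552, 564, 530, 544, 574, 559, 532, 533]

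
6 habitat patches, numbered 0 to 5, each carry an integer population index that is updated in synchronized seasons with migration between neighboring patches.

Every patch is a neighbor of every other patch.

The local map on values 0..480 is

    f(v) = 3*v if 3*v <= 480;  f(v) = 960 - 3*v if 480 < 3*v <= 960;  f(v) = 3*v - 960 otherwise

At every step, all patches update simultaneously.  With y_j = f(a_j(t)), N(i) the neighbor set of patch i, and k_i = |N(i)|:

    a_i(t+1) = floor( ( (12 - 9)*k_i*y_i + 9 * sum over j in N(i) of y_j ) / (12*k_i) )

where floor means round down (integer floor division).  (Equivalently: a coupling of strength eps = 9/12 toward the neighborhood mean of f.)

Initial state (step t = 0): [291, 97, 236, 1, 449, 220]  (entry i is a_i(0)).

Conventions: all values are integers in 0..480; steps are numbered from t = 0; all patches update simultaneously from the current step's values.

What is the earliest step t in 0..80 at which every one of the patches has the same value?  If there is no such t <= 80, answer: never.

Simulating step by step:
t=0: [291, 97, 236, 1, 449, 220]  (not all equal)
t=1: [206, 227, 223, 198, 236, 228]  (not all equal)
t=2: [305, 298, 300, 307, 296, 298]  (not all equal)
t=3: [56, 58, 58, 56, 59, 58]  (not all equal)
t=4: [172, 172, 172, 172, 172, 172]  (all equal)

Answer: 4
Key observation: Synchronization is absorbing here: once all patches are equal they stay equal, and step 4 is the first all-equal step.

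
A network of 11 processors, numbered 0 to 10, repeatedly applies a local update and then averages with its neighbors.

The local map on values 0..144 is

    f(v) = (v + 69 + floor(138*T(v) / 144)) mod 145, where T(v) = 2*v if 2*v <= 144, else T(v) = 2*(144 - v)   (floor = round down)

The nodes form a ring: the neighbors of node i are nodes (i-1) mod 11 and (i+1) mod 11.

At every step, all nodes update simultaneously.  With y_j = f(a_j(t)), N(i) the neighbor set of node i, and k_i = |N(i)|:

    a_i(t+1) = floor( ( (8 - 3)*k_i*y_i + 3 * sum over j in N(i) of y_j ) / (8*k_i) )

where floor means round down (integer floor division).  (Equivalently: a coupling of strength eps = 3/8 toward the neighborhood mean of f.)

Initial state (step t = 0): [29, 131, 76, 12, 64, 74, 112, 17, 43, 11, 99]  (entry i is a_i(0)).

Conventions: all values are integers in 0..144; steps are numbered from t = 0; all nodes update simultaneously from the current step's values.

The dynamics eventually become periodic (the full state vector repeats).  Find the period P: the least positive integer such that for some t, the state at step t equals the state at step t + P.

Answer: 2
Key observation: The state at step 14, [103, 102, 102, 102, 102, 103, 104, 104, 105, 104, 104], reappears at step 16 — and no state repeats earlier — so the cycle the system enters has period 2.

Derivation:
t=0: [29, 131, 76, 12, 64, 74, 112, 17, 43, 11, 99]
t=1: [40, 75, 115, 110, 113, 121, 107, 101, 71, 92, 88]
t=2: [71, 107, 101, 97, 95, 92, 99, 110, 123, 118, 103]
t=3: [120, 107, 106, 110, 112, 113, 108, 98, 90, 92, 107]
t=4: [94, 99, 101, 99, 97, 97, 101, 109, 115, 112, 101]
t=5: [111, 109, 107, 109, 110, 110, 106, 100, 95, 98, 106]
t=6: [99, 99, 100, 100, 99, 99, 102, 107, 110, 108, 102]
t=7: [108, 108, 108, 108, 108, 108, 105, 101, 99, 101, 105]
t=8: [101, 101, 101, 101, 101, 101, 103, 106, 108, 106, 103]
t=9: [106, 107, 107, 107, 107, 106, 104, 102, 101, 102, 104]
t=10: [102, 101, 101, 101, 101, 102, 104, 105, 106, 105, 104]
t=11: [105, 106, 107, 107, 106, 105, 104, 103, 102, 103, 104]
t=12: [103, 102, 101, 101, 102, 103, 104, 105, 105, 105, 104]
t=13: [105, 106, 106, 106, 106, 105, 104, 103, 103, 103, 104]
t=14: [103, 102, 102, 102, 102, 103, 104, 104, 105, 104, 104]
t=15: [105, 105, 106, 106, 105, 105, 104, 103, 103, 103, 104]
t=16: [103, 102, 102, 102, 102, 103, 104, 104, 105, 104, 104]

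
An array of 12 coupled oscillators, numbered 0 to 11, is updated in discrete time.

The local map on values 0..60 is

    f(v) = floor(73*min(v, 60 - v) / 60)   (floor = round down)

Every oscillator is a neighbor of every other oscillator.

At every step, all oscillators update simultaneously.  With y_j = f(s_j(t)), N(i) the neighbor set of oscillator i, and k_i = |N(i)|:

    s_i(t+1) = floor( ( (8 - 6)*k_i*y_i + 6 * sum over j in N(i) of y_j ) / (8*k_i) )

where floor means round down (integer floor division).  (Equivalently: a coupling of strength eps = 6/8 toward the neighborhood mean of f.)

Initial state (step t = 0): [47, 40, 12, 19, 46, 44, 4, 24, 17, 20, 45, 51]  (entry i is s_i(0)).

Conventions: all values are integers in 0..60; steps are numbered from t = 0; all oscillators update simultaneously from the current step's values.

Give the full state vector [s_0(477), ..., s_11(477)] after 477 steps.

Simulating step by step:
t=0: [47, 40, 12, 19, 46, 44, 4, 24, 17, 20, 45, 51]
t=1: [17, 19, 17, 18, 17, 18, 15, 20, 18, 19, 18, 16]
t=2: [20, 21, 20, 20, 20, 20, 20, 21, 20, 21, 20, 20]
t=3: [24, 24, 24, 24, 24, 24, 24, 24, 24, 24, 24, 24]
t=4: [29, 29, 29, 29, 29, 29, 29, 29, 29, 29, 29, 29]
t=5: [35, 35, 35, 35, 35, 35, 35, 35, 35, 35, 35, 35]
t=6: [30, 30, 30, 30, 30, 30, 30, 30, 30, 30, 30, 30]
t=7: [36, 36, 36, 36, 36, 36, 36, 36, 36, 36, 36, 36]
t=8: [29, 29, 29, 29, 29, 29, 29, 29, 29, 29, 29, 29]

Answer: [35, 35, 35, 35, 35, 35, 35, 35, 35, 35, 35, 35]
Key observation: The state at step 4, [29, 29, 29, 29, 29, 29, 29, 29, 29, 29, 29, 29], reappears at step 8: the system is in a cycle of period 4 from step 4 on.  Therefore the state at step 477 equals the state at step 4 + ((477 - 4) mod 4) = 5, which is [35, 35, 35, 35, 35, 35, 35, 35, 35, 35, 35, 35].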